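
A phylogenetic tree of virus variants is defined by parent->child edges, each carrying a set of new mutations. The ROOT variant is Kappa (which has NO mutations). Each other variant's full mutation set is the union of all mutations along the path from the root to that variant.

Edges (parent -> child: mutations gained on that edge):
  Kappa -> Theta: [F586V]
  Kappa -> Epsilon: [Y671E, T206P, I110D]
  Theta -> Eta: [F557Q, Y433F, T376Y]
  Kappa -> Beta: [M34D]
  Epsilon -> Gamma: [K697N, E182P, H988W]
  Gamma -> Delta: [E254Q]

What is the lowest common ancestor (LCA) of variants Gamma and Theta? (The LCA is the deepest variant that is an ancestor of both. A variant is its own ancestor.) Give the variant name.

Answer: Kappa

Derivation:
Path from root to Gamma: Kappa -> Epsilon -> Gamma
  ancestors of Gamma: {Kappa, Epsilon, Gamma}
Path from root to Theta: Kappa -> Theta
  ancestors of Theta: {Kappa, Theta}
Common ancestors: {Kappa}
Walk up from Theta: Theta (not in ancestors of Gamma), Kappa (in ancestors of Gamma)
Deepest common ancestor (LCA) = Kappa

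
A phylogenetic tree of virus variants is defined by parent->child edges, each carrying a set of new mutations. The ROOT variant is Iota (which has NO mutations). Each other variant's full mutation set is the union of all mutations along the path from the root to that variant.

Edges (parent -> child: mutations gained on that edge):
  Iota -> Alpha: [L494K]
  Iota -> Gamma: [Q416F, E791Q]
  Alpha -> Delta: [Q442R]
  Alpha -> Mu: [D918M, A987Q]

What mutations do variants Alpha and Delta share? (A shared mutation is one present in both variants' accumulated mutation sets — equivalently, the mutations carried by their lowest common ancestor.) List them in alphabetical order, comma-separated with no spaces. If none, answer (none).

Accumulating mutations along path to Alpha:
  At Iota: gained [] -> total []
  At Alpha: gained ['L494K'] -> total ['L494K']
Mutations(Alpha) = ['L494K']
Accumulating mutations along path to Delta:
  At Iota: gained [] -> total []
  At Alpha: gained ['L494K'] -> total ['L494K']
  At Delta: gained ['Q442R'] -> total ['L494K', 'Q442R']
Mutations(Delta) = ['L494K', 'Q442R']
Intersection: ['L494K'] ∩ ['L494K', 'Q442R'] = ['L494K']

Answer: L494K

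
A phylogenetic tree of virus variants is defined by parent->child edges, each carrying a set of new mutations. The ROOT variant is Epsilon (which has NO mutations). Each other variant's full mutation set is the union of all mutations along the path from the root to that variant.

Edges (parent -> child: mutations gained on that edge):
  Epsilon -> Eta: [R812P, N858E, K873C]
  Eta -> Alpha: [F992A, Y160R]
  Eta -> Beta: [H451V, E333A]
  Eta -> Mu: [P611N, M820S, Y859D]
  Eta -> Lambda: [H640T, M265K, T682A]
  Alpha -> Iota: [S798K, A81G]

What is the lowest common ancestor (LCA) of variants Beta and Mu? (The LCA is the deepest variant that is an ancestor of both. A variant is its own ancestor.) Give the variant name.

Path from root to Beta: Epsilon -> Eta -> Beta
  ancestors of Beta: {Epsilon, Eta, Beta}
Path from root to Mu: Epsilon -> Eta -> Mu
  ancestors of Mu: {Epsilon, Eta, Mu}
Common ancestors: {Epsilon, Eta}
Walk up from Mu: Mu (not in ancestors of Beta), Eta (in ancestors of Beta), Epsilon (in ancestors of Beta)
Deepest common ancestor (LCA) = Eta

Answer: Eta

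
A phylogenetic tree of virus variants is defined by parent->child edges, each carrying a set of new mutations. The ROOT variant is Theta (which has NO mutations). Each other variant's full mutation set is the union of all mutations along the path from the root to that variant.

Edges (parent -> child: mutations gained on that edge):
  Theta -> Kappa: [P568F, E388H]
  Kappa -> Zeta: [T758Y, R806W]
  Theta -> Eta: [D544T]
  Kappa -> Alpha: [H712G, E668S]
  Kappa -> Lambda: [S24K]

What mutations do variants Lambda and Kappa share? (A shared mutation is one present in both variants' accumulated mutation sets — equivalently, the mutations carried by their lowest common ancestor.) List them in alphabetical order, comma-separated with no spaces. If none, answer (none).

Accumulating mutations along path to Lambda:
  At Theta: gained [] -> total []
  At Kappa: gained ['P568F', 'E388H'] -> total ['E388H', 'P568F']
  At Lambda: gained ['S24K'] -> total ['E388H', 'P568F', 'S24K']
Mutations(Lambda) = ['E388H', 'P568F', 'S24K']
Accumulating mutations along path to Kappa:
  At Theta: gained [] -> total []
  At Kappa: gained ['P568F', 'E388H'] -> total ['E388H', 'P568F']
Mutations(Kappa) = ['E388H', 'P568F']
Intersection: ['E388H', 'P568F', 'S24K'] ∩ ['E388H', 'P568F'] = ['E388H', 'P568F']

Answer: E388H,P568F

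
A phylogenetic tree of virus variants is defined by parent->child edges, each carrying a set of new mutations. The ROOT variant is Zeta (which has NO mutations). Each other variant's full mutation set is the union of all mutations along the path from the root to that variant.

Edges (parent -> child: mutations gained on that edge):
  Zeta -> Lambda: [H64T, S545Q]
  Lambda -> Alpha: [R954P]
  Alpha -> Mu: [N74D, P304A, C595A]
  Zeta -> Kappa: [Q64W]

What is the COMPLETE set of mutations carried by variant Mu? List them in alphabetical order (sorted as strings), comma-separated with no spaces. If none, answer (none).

At Zeta: gained [] -> total []
At Lambda: gained ['H64T', 'S545Q'] -> total ['H64T', 'S545Q']
At Alpha: gained ['R954P'] -> total ['H64T', 'R954P', 'S545Q']
At Mu: gained ['N74D', 'P304A', 'C595A'] -> total ['C595A', 'H64T', 'N74D', 'P304A', 'R954P', 'S545Q']

Answer: C595A,H64T,N74D,P304A,R954P,S545Q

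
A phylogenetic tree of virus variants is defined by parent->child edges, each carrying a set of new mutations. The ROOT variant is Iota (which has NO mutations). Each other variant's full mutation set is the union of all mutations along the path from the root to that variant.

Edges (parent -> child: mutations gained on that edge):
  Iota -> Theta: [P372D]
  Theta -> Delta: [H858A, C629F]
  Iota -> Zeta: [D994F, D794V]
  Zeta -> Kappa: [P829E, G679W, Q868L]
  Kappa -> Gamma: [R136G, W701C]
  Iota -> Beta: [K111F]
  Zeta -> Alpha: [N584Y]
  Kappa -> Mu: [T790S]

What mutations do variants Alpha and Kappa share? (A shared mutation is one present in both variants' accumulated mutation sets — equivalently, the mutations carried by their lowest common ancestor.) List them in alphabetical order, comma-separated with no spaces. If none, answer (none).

Answer: D794V,D994F

Derivation:
Accumulating mutations along path to Alpha:
  At Iota: gained [] -> total []
  At Zeta: gained ['D994F', 'D794V'] -> total ['D794V', 'D994F']
  At Alpha: gained ['N584Y'] -> total ['D794V', 'D994F', 'N584Y']
Mutations(Alpha) = ['D794V', 'D994F', 'N584Y']
Accumulating mutations along path to Kappa:
  At Iota: gained [] -> total []
  At Zeta: gained ['D994F', 'D794V'] -> total ['D794V', 'D994F']
  At Kappa: gained ['P829E', 'G679W', 'Q868L'] -> total ['D794V', 'D994F', 'G679W', 'P829E', 'Q868L']
Mutations(Kappa) = ['D794V', 'D994F', 'G679W', 'P829E', 'Q868L']
Intersection: ['D794V', 'D994F', 'N584Y'] ∩ ['D794V', 'D994F', 'G679W', 'P829E', 'Q868L'] = ['D794V', 'D994F']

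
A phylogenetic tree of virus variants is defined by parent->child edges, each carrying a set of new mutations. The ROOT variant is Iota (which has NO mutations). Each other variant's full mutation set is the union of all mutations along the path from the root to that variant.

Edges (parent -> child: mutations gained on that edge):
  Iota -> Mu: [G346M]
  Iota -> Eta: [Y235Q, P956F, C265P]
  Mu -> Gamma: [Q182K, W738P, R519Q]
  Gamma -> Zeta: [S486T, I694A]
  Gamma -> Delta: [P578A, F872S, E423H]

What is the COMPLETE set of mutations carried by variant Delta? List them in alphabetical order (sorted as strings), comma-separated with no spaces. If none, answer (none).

At Iota: gained [] -> total []
At Mu: gained ['G346M'] -> total ['G346M']
At Gamma: gained ['Q182K', 'W738P', 'R519Q'] -> total ['G346M', 'Q182K', 'R519Q', 'W738P']
At Delta: gained ['P578A', 'F872S', 'E423H'] -> total ['E423H', 'F872S', 'G346M', 'P578A', 'Q182K', 'R519Q', 'W738P']

Answer: E423H,F872S,G346M,P578A,Q182K,R519Q,W738P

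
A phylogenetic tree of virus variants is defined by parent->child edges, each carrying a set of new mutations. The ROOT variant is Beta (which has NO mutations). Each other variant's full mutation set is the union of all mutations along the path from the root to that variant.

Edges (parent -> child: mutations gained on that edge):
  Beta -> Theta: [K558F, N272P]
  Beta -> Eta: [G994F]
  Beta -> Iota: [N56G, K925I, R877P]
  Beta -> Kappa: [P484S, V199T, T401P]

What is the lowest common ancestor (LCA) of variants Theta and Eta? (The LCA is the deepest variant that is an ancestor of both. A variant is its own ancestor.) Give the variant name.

Path from root to Theta: Beta -> Theta
  ancestors of Theta: {Beta, Theta}
Path from root to Eta: Beta -> Eta
  ancestors of Eta: {Beta, Eta}
Common ancestors: {Beta}
Walk up from Eta: Eta (not in ancestors of Theta), Beta (in ancestors of Theta)
Deepest common ancestor (LCA) = Beta

Answer: Beta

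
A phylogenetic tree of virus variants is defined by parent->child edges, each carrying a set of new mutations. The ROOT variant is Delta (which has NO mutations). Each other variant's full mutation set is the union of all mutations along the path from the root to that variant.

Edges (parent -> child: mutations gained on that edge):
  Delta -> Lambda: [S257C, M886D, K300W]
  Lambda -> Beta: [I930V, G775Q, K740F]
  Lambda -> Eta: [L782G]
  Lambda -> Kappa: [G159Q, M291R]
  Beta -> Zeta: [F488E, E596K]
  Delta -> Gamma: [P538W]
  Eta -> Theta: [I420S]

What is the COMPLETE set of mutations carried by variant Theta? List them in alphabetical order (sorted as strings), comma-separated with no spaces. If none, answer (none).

At Delta: gained [] -> total []
At Lambda: gained ['S257C', 'M886D', 'K300W'] -> total ['K300W', 'M886D', 'S257C']
At Eta: gained ['L782G'] -> total ['K300W', 'L782G', 'M886D', 'S257C']
At Theta: gained ['I420S'] -> total ['I420S', 'K300W', 'L782G', 'M886D', 'S257C']

Answer: I420S,K300W,L782G,M886D,S257C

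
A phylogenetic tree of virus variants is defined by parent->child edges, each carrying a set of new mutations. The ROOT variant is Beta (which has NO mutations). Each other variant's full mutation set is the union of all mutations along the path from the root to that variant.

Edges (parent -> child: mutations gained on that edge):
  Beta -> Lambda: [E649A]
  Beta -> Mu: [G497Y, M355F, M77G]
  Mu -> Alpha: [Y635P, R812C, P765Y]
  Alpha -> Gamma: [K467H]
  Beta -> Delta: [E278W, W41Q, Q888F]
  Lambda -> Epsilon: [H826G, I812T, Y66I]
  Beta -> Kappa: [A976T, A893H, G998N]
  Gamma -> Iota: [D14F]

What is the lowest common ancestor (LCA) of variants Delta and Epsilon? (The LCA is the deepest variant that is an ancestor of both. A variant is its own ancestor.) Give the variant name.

Answer: Beta

Derivation:
Path from root to Delta: Beta -> Delta
  ancestors of Delta: {Beta, Delta}
Path from root to Epsilon: Beta -> Lambda -> Epsilon
  ancestors of Epsilon: {Beta, Lambda, Epsilon}
Common ancestors: {Beta}
Walk up from Epsilon: Epsilon (not in ancestors of Delta), Lambda (not in ancestors of Delta), Beta (in ancestors of Delta)
Deepest common ancestor (LCA) = Beta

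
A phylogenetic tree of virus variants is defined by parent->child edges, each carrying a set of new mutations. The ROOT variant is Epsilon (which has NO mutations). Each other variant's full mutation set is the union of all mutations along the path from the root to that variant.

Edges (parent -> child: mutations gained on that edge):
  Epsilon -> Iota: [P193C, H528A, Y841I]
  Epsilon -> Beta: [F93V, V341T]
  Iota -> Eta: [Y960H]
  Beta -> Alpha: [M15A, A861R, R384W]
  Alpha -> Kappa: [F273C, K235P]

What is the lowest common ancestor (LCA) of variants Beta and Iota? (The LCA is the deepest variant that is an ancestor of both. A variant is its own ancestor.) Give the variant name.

Path from root to Beta: Epsilon -> Beta
  ancestors of Beta: {Epsilon, Beta}
Path from root to Iota: Epsilon -> Iota
  ancestors of Iota: {Epsilon, Iota}
Common ancestors: {Epsilon}
Walk up from Iota: Iota (not in ancestors of Beta), Epsilon (in ancestors of Beta)
Deepest common ancestor (LCA) = Epsilon

Answer: Epsilon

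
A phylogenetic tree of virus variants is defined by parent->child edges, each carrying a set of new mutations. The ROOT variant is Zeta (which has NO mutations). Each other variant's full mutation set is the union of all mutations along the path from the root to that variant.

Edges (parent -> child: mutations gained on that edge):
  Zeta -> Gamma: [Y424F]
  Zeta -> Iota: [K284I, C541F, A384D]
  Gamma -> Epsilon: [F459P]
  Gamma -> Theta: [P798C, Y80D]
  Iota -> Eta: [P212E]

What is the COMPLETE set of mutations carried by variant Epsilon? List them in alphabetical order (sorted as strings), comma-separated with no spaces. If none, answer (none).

Answer: F459P,Y424F

Derivation:
At Zeta: gained [] -> total []
At Gamma: gained ['Y424F'] -> total ['Y424F']
At Epsilon: gained ['F459P'] -> total ['F459P', 'Y424F']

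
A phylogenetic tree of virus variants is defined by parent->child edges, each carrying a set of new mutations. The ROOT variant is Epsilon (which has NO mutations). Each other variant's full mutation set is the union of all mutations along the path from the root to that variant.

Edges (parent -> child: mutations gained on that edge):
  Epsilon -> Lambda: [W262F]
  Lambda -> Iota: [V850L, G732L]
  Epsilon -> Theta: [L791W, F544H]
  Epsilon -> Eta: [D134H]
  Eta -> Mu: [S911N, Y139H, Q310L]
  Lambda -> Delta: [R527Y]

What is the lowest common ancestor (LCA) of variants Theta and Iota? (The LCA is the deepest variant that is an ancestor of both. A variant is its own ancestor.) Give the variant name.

Path from root to Theta: Epsilon -> Theta
  ancestors of Theta: {Epsilon, Theta}
Path from root to Iota: Epsilon -> Lambda -> Iota
  ancestors of Iota: {Epsilon, Lambda, Iota}
Common ancestors: {Epsilon}
Walk up from Iota: Iota (not in ancestors of Theta), Lambda (not in ancestors of Theta), Epsilon (in ancestors of Theta)
Deepest common ancestor (LCA) = Epsilon

Answer: Epsilon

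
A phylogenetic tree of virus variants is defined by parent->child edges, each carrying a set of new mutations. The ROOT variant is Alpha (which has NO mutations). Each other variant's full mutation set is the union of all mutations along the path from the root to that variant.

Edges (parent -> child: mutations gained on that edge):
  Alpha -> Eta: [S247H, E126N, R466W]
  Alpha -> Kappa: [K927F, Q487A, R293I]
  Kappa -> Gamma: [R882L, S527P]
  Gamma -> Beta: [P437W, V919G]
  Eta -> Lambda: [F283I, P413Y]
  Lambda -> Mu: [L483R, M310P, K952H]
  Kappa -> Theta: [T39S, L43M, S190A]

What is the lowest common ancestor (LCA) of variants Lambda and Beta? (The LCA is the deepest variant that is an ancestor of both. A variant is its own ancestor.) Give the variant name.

Path from root to Lambda: Alpha -> Eta -> Lambda
  ancestors of Lambda: {Alpha, Eta, Lambda}
Path from root to Beta: Alpha -> Kappa -> Gamma -> Beta
  ancestors of Beta: {Alpha, Kappa, Gamma, Beta}
Common ancestors: {Alpha}
Walk up from Beta: Beta (not in ancestors of Lambda), Gamma (not in ancestors of Lambda), Kappa (not in ancestors of Lambda), Alpha (in ancestors of Lambda)
Deepest common ancestor (LCA) = Alpha

Answer: Alpha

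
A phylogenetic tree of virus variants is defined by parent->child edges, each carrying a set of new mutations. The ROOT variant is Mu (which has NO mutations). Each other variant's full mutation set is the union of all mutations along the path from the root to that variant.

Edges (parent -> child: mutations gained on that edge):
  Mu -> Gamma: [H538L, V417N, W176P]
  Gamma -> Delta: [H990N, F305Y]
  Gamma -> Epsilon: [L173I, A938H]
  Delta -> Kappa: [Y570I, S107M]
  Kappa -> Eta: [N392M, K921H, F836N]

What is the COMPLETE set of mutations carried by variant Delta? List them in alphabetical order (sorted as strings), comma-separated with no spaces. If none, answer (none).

Answer: F305Y,H538L,H990N,V417N,W176P

Derivation:
At Mu: gained [] -> total []
At Gamma: gained ['H538L', 'V417N', 'W176P'] -> total ['H538L', 'V417N', 'W176P']
At Delta: gained ['H990N', 'F305Y'] -> total ['F305Y', 'H538L', 'H990N', 'V417N', 'W176P']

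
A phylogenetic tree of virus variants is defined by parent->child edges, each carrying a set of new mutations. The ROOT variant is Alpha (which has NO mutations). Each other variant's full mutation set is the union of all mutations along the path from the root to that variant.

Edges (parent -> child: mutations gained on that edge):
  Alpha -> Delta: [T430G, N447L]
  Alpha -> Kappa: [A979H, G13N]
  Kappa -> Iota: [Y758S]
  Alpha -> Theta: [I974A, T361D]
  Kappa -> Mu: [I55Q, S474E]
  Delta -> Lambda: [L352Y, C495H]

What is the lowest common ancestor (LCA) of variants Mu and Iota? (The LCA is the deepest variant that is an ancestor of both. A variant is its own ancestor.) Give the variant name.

Answer: Kappa

Derivation:
Path from root to Mu: Alpha -> Kappa -> Mu
  ancestors of Mu: {Alpha, Kappa, Mu}
Path from root to Iota: Alpha -> Kappa -> Iota
  ancestors of Iota: {Alpha, Kappa, Iota}
Common ancestors: {Alpha, Kappa}
Walk up from Iota: Iota (not in ancestors of Mu), Kappa (in ancestors of Mu), Alpha (in ancestors of Mu)
Deepest common ancestor (LCA) = Kappa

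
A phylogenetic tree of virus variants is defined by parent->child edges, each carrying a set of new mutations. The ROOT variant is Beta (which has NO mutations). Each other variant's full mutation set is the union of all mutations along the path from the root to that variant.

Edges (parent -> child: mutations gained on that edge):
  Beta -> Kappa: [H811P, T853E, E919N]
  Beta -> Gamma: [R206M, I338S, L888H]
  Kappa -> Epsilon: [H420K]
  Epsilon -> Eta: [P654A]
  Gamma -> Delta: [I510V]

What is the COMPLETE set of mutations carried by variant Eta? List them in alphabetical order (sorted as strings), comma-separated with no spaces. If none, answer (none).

At Beta: gained [] -> total []
At Kappa: gained ['H811P', 'T853E', 'E919N'] -> total ['E919N', 'H811P', 'T853E']
At Epsilon: gained ['H420K'] -> total ['E919N', 'H420K', 'H811P', 'T853E']
At Eta: gained ['P654A'] -> total ['E919N', 'H420K', 'H811P', 'P654A', 'T853E']

Answer: E919N,H420K,H811P,P654A,T853E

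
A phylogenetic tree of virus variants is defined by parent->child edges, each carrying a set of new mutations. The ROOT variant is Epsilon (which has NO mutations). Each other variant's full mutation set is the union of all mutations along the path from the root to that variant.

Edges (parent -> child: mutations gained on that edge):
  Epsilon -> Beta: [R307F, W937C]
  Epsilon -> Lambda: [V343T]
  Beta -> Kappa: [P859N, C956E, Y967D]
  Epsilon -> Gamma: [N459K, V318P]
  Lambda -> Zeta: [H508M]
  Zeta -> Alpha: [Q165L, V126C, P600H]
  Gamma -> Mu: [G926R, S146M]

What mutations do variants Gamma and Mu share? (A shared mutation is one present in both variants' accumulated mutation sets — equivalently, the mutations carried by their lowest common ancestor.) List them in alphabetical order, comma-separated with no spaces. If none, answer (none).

Accumulating mutations along path to Gamma:
  At Epsilon: gained [] -> total []
  At Gamma: gained ['N459K', 'V318P'] -> total ['N459K', 'V318P']
Mutations(Gamma) = ['N459K', 'V318P']
Accumulating mutations along path to Mu:
  At Epsilon: gained [] -> total []
  At Gamma: gained ['N459K', 'V318P'] -> total ['N459K', 'V318P']
  At Mu: gained ['G926R', 'S146M'] -> total ['G926R', 'N459K', 'S146M', 'V318P']
Mutations(Mu) = ['G926R', 'N459K', 'S146M', 'V318P']
Intersection: ['N459K', 'V318P'] ∩ ['G926R', 'N459K', 'S146M', 'V318P'] = ['N459K', 'V318P']

Answer: N459K,V318P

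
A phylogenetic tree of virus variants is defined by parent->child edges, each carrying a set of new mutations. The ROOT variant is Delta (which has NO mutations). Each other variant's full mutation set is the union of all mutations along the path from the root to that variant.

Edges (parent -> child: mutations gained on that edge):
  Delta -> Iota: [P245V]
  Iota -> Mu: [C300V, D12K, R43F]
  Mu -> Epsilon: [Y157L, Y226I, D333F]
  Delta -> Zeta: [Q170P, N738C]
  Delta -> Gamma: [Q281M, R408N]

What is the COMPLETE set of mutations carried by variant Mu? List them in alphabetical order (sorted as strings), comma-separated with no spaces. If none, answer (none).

Answer: C300V,D12K,P245V,R43F

Derivation:
At Delta: gained [] -> total []
At Iota: gained ['P245V'] -> total ['P245V']
At Mu: gained ['C300V', 'D12K', 'R43F'] -> total ['C300V', 'D12K', 'P245V', 'R43F']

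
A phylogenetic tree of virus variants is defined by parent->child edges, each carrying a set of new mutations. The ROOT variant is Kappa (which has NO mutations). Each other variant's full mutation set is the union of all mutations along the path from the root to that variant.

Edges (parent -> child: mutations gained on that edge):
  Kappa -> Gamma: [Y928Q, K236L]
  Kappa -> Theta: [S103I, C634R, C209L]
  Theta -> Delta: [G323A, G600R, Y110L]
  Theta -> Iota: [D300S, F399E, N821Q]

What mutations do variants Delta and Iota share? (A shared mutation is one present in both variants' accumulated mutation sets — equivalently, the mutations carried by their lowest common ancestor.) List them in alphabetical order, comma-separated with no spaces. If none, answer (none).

Accumulating mutations along path to Delta:
  At Kappa: gained [] -> total []
  At Theta: gained ['S103I', 'C634R', 'C209L'] -> total ['C209L', 'C634R', 'S103I']
  At Delta: gained ['G323A', 'G600R', 'Y110L'] -> total ['C209L', 'C634R', 'G323A', 'G600R', 'S103I', 'Y110L']
Mutations(Delta) = ['C209L', 'C634R', 'G323A', 'G600R', 'S103I', 'Y110L']
Accumulating mutations along path to Iota:
  At Kappa: gained [] -> total []
  At Theta: gained ['S103I', 'C634R', 'C209L'] -> total ['C209L', 'C634R', 'S103I']
  At Iota: gained ['D300S', 'F399E', 'N821Q'] -> total ['C209L', 'C634R', 'D300S', 'F399E', 'N821Q', 'S103I']
Mutations(Iota) = ['C209L', 'C634R', 'D300S', 'F399E', 'N821Q', 'S103I']
Intersection: ['C209L', 'C634R', 'G323A', 'G600R', 'S103I', 'Y110L'] ∩ ['C209L', 'C634R', 'D300S', 'F399E', 'N821Q', 'S103I'] = ['C209L', 'C634R', 'S103I']

Answer: C209L,C634R,S103I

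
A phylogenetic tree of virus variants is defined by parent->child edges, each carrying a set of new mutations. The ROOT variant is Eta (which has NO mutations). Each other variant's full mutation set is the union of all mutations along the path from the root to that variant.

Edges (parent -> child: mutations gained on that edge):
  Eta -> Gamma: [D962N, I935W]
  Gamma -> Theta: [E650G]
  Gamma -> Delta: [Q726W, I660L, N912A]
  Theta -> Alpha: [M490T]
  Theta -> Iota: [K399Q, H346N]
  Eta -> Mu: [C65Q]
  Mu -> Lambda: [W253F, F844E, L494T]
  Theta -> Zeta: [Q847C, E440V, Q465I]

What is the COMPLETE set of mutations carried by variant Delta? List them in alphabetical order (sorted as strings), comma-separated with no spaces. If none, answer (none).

Answer: D962N,I660L,I935W,N912A,Q726W

Derivation:
At Eta: gained [] -> total []
At Gamma: gained ['D962N', 'I935W'] -> total ['D962N', 'I935W']
At Delta: gained ['Q726W', 'I660L', 'N912A'] -> total ['D962N', 'I660L', 'I935W', 'N912A', 'Q726W']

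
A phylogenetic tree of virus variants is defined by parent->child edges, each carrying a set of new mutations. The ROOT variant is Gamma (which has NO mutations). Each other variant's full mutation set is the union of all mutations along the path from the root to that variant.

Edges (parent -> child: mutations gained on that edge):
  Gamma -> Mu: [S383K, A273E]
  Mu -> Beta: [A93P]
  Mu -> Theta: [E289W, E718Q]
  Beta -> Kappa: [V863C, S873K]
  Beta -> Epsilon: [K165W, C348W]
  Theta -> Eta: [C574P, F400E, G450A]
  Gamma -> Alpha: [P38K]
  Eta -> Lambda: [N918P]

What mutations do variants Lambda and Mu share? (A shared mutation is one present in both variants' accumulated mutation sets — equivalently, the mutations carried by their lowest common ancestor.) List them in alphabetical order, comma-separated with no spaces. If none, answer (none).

Accumulating mutations along path to Lambda:
  At Gamma: gained [] -> total []
  At Mu: gained ['S383K', 'A273E'] -> total ['A273E', 'S383K']
  At Theta: gained ['E289W', 'E718Q'] -> total ['A273E', 'E289W', 'E718Q', 'S383K']
  At Eta: gained ['C574P', 'F400E', 'G450A'] -> total ['A273E', 'C574P', 'E289W', 'E718Q', 'F400E', 'G450A', 'S383K']
  At Lambda: gained ['N918P'] -> total ['A273E', 'C574P', 'E289W', 'E718Q', 'F400E', 'G450A', 'N918P', 'S383K']
Mutations(Lambda) = ['A273E', 'C574P', 'E289W', 'E718Q', 'F400E', 'G450A', 'N918P', 'S383K']
Accumulating mutations along path to Mu:
  At Gamma: gained [] -> total []
  At Mu: gained ['S383K', 'A273E'] -> total ['A273E', 'S383K']
Mutations(Mu) = ['A273E', 'S383K']
Intersection: ['A273E', 'C574P', 'E289W', 'E718Q', 'F400E', 'G450A', 'N918P', 'S383K'] ∩ ['A273E', 'S383K'] = ['A273E', 'S383K']

Answer: A273E,S383K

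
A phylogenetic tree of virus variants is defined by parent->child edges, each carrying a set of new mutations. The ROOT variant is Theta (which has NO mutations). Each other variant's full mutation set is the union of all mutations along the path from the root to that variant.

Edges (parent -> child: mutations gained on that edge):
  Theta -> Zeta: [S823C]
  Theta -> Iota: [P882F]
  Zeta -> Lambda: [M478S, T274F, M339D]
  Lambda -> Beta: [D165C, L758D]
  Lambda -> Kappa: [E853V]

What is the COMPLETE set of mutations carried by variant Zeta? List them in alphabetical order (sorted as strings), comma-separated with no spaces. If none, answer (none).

Answer: S823C

Derivation:
At Theta: gained [] -> total []
At Zeta: gained ['S823C'] -> total ['S823C']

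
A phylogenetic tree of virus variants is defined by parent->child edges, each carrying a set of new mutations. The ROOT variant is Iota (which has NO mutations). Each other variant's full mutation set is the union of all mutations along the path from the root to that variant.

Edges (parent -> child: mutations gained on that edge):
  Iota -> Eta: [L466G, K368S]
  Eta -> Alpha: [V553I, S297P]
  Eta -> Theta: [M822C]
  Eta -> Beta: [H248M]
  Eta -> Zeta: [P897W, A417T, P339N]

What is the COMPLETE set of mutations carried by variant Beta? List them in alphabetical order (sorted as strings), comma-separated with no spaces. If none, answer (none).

Answer: H248M,K368S,L466G

Derivation:
At Iota: gained [] -> total []
At Eta: gained ['L466G', 'K368S'] -> total ['K368S', 'L466G']
At Beta: gained ['H248M'] -> total ['H248M', 'K368S', 'L466G']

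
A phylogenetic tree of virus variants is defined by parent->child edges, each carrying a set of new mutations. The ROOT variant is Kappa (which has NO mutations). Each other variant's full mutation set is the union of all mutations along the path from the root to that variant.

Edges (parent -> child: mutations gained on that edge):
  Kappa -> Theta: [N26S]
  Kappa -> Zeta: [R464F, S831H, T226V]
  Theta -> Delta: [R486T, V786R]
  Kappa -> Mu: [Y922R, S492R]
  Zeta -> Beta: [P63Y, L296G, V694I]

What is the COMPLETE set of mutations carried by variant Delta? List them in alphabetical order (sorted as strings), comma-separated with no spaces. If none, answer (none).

At Kappa: gained [] -> total []
At Theta: gained ['N26S'] -> total ['N26S']
At Delta: gained ['R486T', 'V786R'] -> total ['N26S', 'R486T', 'V786R']

Answer: N26S,R486T,V786R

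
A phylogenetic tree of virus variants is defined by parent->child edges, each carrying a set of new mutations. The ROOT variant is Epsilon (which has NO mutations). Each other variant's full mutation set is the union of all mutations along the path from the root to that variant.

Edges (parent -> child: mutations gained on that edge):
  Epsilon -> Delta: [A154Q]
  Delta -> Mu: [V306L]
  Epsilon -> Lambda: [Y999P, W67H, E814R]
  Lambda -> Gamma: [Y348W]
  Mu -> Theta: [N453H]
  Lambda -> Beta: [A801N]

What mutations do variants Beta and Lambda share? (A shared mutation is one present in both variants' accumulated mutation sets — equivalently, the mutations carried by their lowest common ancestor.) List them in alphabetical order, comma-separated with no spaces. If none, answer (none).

Answer: E814R,W67H,Y999P

Derivation:
Accumulating mutations along path to Beta:
  At Epsilon: gained [] -> total []
  At Lambda: gained ['Y999P', 'W67H', 'E814R'] -> total ['E814R', 'W67H', 'Y999P']
  At Beta: gained ['A801N'] -> total ['A801N', 'E814R', 'W67H', 'Y999P']
Mutations(Beta) = ['A801N', 'E814R', 'W67H', 'Y999P']
Accumulating mutations along path to Lambda:
  At Epsilon: gained [] -> total []
  At Lambda: gained ['Y999P', 'W67H', 'E814R'] -> total ['E814R', 'W67H', 'Y999P']
Mutations(Lambda) = ['E814R', 'W67H', 'Y999P']
Intersection: ['A801N', 'E814R', 'W67H', 'Y999P'] ∩ ['E814R', 'W67H', 'Y999P'] = ['E814R', 'W67H', 'Y999P']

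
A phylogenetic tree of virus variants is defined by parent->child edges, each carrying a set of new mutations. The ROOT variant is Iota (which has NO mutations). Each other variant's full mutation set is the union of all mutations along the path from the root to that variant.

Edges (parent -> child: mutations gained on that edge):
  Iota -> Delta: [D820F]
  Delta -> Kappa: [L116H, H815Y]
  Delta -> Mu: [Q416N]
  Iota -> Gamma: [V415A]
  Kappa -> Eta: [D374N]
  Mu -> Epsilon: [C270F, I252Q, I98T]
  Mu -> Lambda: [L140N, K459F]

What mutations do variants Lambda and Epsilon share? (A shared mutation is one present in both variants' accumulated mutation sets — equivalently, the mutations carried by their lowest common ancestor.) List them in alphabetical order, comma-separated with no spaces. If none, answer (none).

Answer: D820F,Q416N

Derivation:
Accumulating mutations along path to Lambda:
  At Iota: gained [] -> total []
  At Delta: gained ['D820F'] -> total ['D820F']
  At Mu: gained ['Q416N'] -> total ['D820F', 'Q416N']
  At Lambda: gained ['L140N', 'K459F'] -> total ['D820F', 'K459F', 'L140N', 'Q416N']
Mutations(Lambda) = ['D820F', 'K459F', 'L140N', 'Q416N']
Accumulating mutations along path to Epsilon:
  At Iota: gained [] -> total []
  At Delta: gained ['D820F'] -> total ['D820F']
  At Mu: gained ['Q416N'] -> total ['D820F', 'Q416N']
  At Epsilon: gained ['C270F', 'I252Q', 'I98T'] -> total ['C270F', 'D820F', 'I252Q', 'I98T', 'Q416N']
Mutations(Epsilon) = ['C270F', 'D820F', 'I252Q', 'I98T', 'Q416N']
Intersection: ['D820F', 'K459F', 'L140N', 'Q416N'] ∩ ['C270F', 'D820F', 'I252Q', 'I98T', 'Q416N'] = ['D820F', 'Q416N']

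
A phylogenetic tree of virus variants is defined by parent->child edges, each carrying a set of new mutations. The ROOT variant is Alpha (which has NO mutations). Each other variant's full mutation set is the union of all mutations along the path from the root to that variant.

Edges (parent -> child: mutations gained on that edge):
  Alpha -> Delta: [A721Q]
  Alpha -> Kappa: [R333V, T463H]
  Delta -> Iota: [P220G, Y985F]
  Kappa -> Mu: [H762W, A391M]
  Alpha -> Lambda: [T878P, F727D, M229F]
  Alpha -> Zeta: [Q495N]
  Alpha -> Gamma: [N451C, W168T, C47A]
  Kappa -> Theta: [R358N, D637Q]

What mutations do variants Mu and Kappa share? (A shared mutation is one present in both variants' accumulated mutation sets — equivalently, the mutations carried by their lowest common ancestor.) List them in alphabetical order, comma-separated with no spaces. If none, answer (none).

Accumulating mutations along path to Mu:
  At Alpha: gained [] -> total []
  At Kappa: gained ['R333V', 'T463H'] -> total ['R333V', 'T463H']
  At Mu: gained ['H762W', 'A391M'] -> total ['A391M', 'H762W', 'R333V', 'T463H']
Mutations(Mu) = ['A391M', 'H762W', 'R333V', 'T463H']
Accumulating mutations along path to Kappa:
  At Alpha: gained [] -> total []
  At Kappa: gained ['R333V', 'T463H'] -> total ['R333V', 'T463H']
Mutations(Kappa) = ['R333V', 'T463H']
Intersection: ['A391M', 'H762W', 'R333V', 'T463H'] ∩ ['R333V', 'T463H'] = ['R333V', 'T463H']

Answer: R333V,T463H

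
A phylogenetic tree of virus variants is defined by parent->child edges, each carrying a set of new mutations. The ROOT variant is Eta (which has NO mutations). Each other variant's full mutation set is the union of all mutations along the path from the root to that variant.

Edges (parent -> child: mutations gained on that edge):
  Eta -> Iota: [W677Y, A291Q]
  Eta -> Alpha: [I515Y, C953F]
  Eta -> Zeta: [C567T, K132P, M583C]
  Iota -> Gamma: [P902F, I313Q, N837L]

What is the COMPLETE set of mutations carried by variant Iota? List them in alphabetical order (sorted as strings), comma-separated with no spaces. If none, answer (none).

At Eta: gained [] -> total []
At Iota: gained ['W677Y', 'A291Q'] -> total ['A291Q', 'W677Y']

Answer: A291Q,W677Y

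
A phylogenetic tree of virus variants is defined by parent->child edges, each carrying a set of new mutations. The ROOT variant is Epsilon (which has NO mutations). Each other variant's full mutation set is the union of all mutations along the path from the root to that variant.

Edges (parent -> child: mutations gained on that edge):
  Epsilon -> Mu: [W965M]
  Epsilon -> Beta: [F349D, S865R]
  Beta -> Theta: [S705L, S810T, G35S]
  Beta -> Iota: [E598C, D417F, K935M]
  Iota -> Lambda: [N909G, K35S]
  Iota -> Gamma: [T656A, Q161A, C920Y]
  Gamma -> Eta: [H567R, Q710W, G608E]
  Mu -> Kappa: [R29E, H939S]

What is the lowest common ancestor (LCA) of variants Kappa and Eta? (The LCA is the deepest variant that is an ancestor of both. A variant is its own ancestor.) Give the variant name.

Answer: Epsilon

Derivation:
Path from root to Kappa: Epsilon -> Mu -> Kappa
  ancestors of Kappa: {Epsilon, Mu, Kappa}
Path from root to Eta: Epsilon -> Beta -> Iota -> Gamma -> Eta
  ancestors of Eta: {Epsilon, Beta, Iota, Gamma, Eta}
Common ancestors: {Epsilon}
Walk up from Eta: Eta (not in ancestors of Kappa), Gamma (not in ancestors of Kappa), Iota (not in ancestors of Kappa), Beta (not in ancestors of Kappa), Epsilon (in ancestors of Kappa)
Deepest common ancestor (LCA) = Epsilon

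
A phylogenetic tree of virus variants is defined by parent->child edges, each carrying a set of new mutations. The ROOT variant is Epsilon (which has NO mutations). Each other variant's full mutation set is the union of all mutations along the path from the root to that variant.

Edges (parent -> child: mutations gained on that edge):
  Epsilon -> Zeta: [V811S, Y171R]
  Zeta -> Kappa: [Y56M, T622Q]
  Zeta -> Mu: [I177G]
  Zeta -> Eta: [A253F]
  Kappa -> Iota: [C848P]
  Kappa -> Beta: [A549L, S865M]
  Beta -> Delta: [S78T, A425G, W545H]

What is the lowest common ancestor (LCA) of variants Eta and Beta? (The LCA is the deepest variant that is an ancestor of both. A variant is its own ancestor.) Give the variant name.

Answer: Zeta

Derivation:
Path from root to Eta: Epsilon -> Zeta -> Eta
  ancestors of Eta: {Epsilon, Zeta, Eta}
Path from root to Beta: Epsilon -> Zeta -> Kappa -> Beta
  ancestors of Beta: {Epsilon, Zeta, Kappa, Beta}
Common ancestors: {Epsilon, Zeta}
Walk up from Beta: Beta (not in ancestors of Eta), Kappa (not in ancestors of Eta), Zeta (in ancestors of Eta), Epsilon (in ancestors of Eta)
Deepest common ancestor (LCA) = Zeta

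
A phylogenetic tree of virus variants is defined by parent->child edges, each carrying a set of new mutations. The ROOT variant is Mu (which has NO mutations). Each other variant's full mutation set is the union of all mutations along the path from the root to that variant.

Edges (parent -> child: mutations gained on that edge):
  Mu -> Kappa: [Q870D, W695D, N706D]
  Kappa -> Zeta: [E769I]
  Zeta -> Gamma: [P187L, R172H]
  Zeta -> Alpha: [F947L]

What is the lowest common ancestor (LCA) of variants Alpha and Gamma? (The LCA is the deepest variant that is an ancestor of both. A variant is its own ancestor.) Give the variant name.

Path from root to Alpha: Mu -> Kappa -> Zeta -> Alpha
  ancestors of Alpha: {Mu, Kappa, Zeta, Alpha}
Path from root to Gamma: Mu -> Kappa -> Zeta -> Gamma
  ancestors of Gamma: {Mu, Kappa, Zeta, Gamma}
Common ancestors: {Mu, Kappa, Zeta}
Walk up from Gamma: Gamma (not in ancestors of Alpha), Zeta (in ancestors of Alpha), Kappa (in ancestors of Alpha), Mu (in ancestors of Alpha)
Deepest common ancestor (LCA) = Zeta

Answer: Zeta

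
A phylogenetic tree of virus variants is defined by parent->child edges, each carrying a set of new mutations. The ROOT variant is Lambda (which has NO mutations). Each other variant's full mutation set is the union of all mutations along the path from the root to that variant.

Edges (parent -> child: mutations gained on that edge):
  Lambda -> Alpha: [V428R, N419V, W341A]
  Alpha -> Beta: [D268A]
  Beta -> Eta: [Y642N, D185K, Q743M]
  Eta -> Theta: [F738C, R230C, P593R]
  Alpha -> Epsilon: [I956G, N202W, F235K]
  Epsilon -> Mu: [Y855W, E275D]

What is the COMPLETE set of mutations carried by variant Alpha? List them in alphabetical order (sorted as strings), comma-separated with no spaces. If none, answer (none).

Answer: N419V,V428R,W341A

Derivation:
At Lambda: gained [] -> total []
At Alpha: gained ['V428R', 'N419V', 'W341A'] -> total ['N419V', 'V428R', 'W341A']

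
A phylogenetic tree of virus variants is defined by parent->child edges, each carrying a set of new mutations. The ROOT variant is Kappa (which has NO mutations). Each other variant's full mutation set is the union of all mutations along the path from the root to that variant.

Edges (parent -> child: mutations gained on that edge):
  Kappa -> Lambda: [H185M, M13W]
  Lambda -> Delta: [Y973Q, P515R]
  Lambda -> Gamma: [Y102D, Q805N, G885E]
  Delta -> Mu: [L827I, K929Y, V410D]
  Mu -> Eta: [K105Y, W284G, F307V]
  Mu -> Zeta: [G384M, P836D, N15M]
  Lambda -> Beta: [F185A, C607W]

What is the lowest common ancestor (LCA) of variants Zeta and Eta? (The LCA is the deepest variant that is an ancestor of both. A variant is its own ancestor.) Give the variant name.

Path from root to Zeta: Kappa -> Lambda -> Delta -> Mu -> Zeta
  ancestors of Zeta: {Kappa, Lambda, Delta, Mu, Zeta}
Path from root to Eta: Kappa -> Lambda -> Delta -> Mu -> Eta
  ancestors of Eta: {Kappa, Lambda, Delta, Mu, Eta}
Common ancestors: {Kappa, Lambda, Delta, Mu}
Walk up from Eta: Eta (not in ancestors of Zeta), Mu (in ancestors of Zeta), Delta (in ancestors of Zeta), Lambda (in ancestors of Zeta), Kappa (in ancestors of Zeta)
Deepest common ancestor (LCA) = Mu

Answer: Mu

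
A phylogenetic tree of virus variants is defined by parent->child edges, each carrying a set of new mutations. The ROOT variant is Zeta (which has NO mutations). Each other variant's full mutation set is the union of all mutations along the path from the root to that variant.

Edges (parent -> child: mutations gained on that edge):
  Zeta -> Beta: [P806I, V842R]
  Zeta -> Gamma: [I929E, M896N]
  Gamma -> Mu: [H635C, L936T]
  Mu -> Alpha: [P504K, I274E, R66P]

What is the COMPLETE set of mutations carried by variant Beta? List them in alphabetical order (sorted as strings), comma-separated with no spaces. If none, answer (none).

Answer: P806I,V842R

Derivation:
At Zeta: gained [] -> total []
At Beta: gained ['P806I', 'V842R'] -> total ['P806I', 'V842R']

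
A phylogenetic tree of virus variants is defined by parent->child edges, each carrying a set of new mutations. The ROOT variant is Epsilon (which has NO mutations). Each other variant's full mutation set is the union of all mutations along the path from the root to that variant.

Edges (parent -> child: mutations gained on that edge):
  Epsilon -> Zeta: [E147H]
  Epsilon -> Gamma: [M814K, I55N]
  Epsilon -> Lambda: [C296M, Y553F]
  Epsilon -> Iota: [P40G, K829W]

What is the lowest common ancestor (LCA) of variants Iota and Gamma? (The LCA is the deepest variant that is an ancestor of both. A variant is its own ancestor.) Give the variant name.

Path from root to Iota: Epsilon -> Iota
  ancestors of Iota: {Epsilon, Iota}
Path from root to Gamma: Epsilon -> Gamma
  ancestors of Gamma: {Epsilon, Gamma}
Common ancestors: {Epsilon}
Walk up from Gamma: Gamma (not in ancestors of Iota), Epsilon (in ancestors of Iota)
Deepest common ancestor (LCA) = Epsilon

Answer: Epsilon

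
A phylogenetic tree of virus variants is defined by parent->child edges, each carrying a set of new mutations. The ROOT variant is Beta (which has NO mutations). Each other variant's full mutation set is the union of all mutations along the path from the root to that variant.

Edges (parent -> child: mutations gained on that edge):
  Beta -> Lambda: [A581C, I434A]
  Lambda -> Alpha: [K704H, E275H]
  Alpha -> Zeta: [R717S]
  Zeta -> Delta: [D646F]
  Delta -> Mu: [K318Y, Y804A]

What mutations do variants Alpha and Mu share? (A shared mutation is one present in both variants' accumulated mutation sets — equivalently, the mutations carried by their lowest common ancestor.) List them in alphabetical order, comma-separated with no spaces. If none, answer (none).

Accumulating mutations along path to Alpha:
  At Beta: gained [] -> total []
  At Lambda: gained ['A581C', 'I434A'] -> total ['A581C', 'I434A']
  At Alpha: gained ['K704H', 'E275H'] -> total ['A581C', 'E275H', 'I434A', 'K704H']
Mutations(Alpha) = ['A581C', 'E275H', 'I434A', 'K704H']
Accumulating mutations along path to Mu:
  At Beta: gained [] -> total []
  At Lambda: gained ['A581C', 'I434A'] -> total ['A581C', 'I434A']
  At Alpha: gained ['K704H', 'E275H'] -> total ['A581C', 'E275H', 'I434A', 'K704H']
  At Zeta: gained ['R717S'] -> total ['A581C', 'E275H', 'I434A', 'K704H', 'R717S']
  At Delta: gained ['D646F'] -> total ['A581C', 'D646F', 'E275H', 'I434A', 'K704H', 'R717S']
  At Mu: gained ['K318Y', 'Y804A'] -> total ['A581C', 'D646F', 'E275H', 'I434A', 'K318Y', 'K704H', 'R717S', 'Y804A']
Mutations(Mu) = ['A581C', 'D646F', 'E275H', 'I434A', 'K318Y', 'K704H', 'R717S', 'Y804A']
Intersection: ['A581C', 'E275H', 'I434A', 'K704H'] ∩ ['A581C', 'D646F', 'E275H', 'I434A', 'K318Y', 'K704H', 'R717S', 'Y804A'] = ['A581C', 'E275H', 'I434A', 'K704H']

Answer: A581C,E275H,I434A,K704H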